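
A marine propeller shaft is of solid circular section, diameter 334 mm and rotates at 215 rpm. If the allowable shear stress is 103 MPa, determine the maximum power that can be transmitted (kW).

J = πd⁴/32 = π(0.334)⁴/32 = 1.222×10^-3 m⁴.
T_max = τ_allow·J/r = 1.03×10^8 × 1.222×10^-3 / 0.167 = 753500 N·m.
ω = 2π·215/60 = 22.51 rad/s, so P_max = T_max·ω = 1.697×10^7 W.

17000 kW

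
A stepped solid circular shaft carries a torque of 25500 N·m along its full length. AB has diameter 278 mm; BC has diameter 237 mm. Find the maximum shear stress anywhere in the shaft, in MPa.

9.76 MPa

Under the same torque, τ_max = 16T/(πd³) is largest where d is smallest — segment BC (d = 237 mm).
τ_max = 16·25500/(π·(0.237)³) = 9.756×10^6 Pa.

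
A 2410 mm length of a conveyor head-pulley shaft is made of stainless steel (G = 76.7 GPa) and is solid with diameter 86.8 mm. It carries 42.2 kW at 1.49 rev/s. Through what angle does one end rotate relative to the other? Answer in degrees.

1.46°

ω = 2π·1.49 = 9.362 rad/s, so T = P/ω = 42.2×10³ / 9.362 = 4508 N·m.
J = πd⁴/32 = π(0.0868)⁴/32 = 5.573×10^-6 m⁴.
θ = T·L/(G·J) = 4508 × 2.41 / (76.7×10⁹ × 5.573×10^-6) = 0.02541 rad.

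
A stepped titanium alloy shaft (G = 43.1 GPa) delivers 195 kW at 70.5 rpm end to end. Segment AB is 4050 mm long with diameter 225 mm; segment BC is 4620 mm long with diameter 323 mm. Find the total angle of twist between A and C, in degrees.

0.717°

ω = 2π·70.5/60 = 7.383 rad/s, so T = P/ω = 195×10³ / 7.383 = 26410 N·m.
J_AB = π(0.225)⁴/32 = 2.52×10^-4 m⁴; J_BC = π(0.323)⁴/32 = 1.07×10^-3 m⁴.
θ = (T/G)·Σ L_i/J_i = (26410/43.1×10⁹)·(4.05/2.52×10^-4 + 4.62/1.07×10^-3) = 0.01251 rad.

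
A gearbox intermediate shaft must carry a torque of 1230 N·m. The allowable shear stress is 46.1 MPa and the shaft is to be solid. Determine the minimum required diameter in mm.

For a solid shaft τ_max = 16T/(πd³), so d = (16T/(π τ_allow))^(1/3) = (16·1230/(π·4.61×10^7))^(1/3) = 0.05141 m.

51.4 mm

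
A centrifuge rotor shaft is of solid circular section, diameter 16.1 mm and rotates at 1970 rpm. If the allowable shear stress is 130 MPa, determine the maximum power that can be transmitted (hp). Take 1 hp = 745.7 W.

J = πd⁴/32 = π(0.0161)⁴/32 = 6.596×10^-9 m⁴.
T_max = τ_allow·J/r = 1.30×10^8 × 6.596×10^-9 / 0.00805 = 106.5 N·m.
ω = 2π·1970/60 = 206.3 rad/s, so P_max = T_max·ω = 2.198×10^4 W.

29.5 hp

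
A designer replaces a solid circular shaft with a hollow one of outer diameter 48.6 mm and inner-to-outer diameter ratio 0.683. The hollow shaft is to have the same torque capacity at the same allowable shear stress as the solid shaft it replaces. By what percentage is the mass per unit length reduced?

Equal τ_max and T ⇒ the solid shaft needs d_s³ = d_o³(1−k⁴), so d_s = 48.6·(1−0.683⁴)^(1/3) = 44.78 mm.
Area ratio A_h/A_s = d_o²(1−k²)/d_s² = (1−k²)/(1−k⁴)^(2/3) = 0.6283.
Mass saving = 1 − 0.6283 = 37.2 %.

37.2 %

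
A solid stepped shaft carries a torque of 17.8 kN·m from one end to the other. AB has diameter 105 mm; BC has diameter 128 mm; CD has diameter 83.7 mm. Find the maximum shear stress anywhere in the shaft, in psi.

22400 psi

Under the same torque, τ_max = 16T/(πd³) is largest where d is smallest — segment CD (d = 83.7 mm).
τ_max = 16·17800/(π·(0.0837)³) = 1.546×10^8 Pa.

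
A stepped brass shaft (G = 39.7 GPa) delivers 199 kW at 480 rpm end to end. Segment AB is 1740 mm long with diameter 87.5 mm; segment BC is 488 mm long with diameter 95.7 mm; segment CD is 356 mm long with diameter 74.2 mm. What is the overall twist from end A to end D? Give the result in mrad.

48.0 mrad

ω = 2π·480/60 = 50.27 rad/s, so T = P/ω = 199×10³ / 50.27 = 3959 N·m.
J_AB = π(0.0875)⁴/32 = 5.75×10^-6 m⁴; J_BC = π(0.0957)⁴/32 = 8.23×10^-6 m⁴; J_CD = π(0.0742)⁴/32 = 2.98×10^-6 m⁴.
θ = (T/G)·Σ L_i/J_i = (3959/39.7×10⁹)·(1.74/5.75×10^-6 + 0.488/8.23×10^-6 + 0.356/2.98×10^-6) = 0.04799 rad.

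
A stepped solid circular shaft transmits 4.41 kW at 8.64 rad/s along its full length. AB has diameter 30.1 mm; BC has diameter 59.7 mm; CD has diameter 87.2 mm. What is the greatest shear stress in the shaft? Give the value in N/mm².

95.3 N/mm²

ω = 8.64 rad/s, so T = P/ω = 4.41×10³ / 8.640 = 510.4 N·m.
Under the same torque, τ_max = 16T/(πd³) is largest where d is smallest — segment AB (d = 30.1 mm).
τ_max = 16·510.4/(π·(0.0301)³) = 9.532×10^7 Pa.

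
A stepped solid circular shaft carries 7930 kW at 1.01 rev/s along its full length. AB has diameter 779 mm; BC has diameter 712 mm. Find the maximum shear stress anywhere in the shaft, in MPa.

ω = 2π·1.01 = 6.346 rad/s, so T = P/ω = 7930×10³ / 6.346 = 1.250e6 N·m.
Under the same torque, τ_max = 16T/(πd³) is largest where d is smallest — segment BC (d = 712 mm).
τ_max = 16·1.250e6/(π·(0.712)³) = 1.763×10^7 Pa.

17.6 MPa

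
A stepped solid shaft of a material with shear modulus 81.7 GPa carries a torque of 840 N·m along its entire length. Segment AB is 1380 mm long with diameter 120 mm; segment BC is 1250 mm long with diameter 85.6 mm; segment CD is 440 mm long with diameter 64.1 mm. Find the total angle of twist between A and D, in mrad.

5.86 mrad

J_AB = π(0.120)⁴/32 = 2.04×10^-5 m⁴; J_BC = π(0.0856)⁴/32 = 5.27×10^-6 m⁴; J_CD = π(0.0641)⁴/32 = 1.66×10^-6 m⁴.
θ = (T/G)·Σ L_i/J_i = (840.0/81.7×10⁹)·(1.38/2.04×10^-5 + 1.25/5.27×10^-6 + 0.440/1.66×10^-6) = 5.865×10^-3 rad.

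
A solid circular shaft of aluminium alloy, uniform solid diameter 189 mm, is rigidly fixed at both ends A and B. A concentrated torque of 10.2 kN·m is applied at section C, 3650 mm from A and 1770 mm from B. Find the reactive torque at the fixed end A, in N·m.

With uniform GJ and both ends fixed, compatibility θ_AC = θ_CB gives T_A·a = T_B·b, together with T_A + T_B = T₀.
T_A = T₀·b/(a+b) = 10200·1770/5420 = 3331 N·m; T_B = 6869 N·m.

3330 N·m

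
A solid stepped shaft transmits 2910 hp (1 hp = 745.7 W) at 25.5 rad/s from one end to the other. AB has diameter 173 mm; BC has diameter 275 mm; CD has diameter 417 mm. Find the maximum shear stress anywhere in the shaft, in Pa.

ω = 25.5 rad/s, so T = P/ω = 2910×745.7 / 25.50 = 85100 N·m.
Under the same torque, τ_max = 16T/(πd³) is largest where d is smallest — segment AB (d = 173 mm).
τ_max = 16·85100/(π·(0.173)³) = 8.370×10^7 Pa.

8.37e7 Pa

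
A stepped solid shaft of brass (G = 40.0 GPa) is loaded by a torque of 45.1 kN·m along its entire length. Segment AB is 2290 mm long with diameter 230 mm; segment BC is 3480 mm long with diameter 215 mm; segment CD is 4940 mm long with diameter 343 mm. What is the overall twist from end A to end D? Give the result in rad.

J_AB = π(0.230)⁴/32 = 2.75×10^-4 m⁴; J_BC = π(0.215)⁴/32 = 2.10×10^-4 m⁴; J_CD = π(0.343)⁴/32 = 1.36×10^-3 m⁴.
θ = (T/G)·Σ L_i/J_i = (45100/40.0×10⁹)·(2.29/2.75×10^-4 + 3.48/2.10×10^-4 + 4.94/1.36×10^-3) = 0.03220 rad.

0.0322 rad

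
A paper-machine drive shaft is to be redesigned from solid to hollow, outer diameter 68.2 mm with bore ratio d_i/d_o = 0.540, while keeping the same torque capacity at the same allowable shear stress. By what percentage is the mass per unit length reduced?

Equal τ_max and T ⇒ the solid shaft needs d_s³ = d_o³(1−k⁴), so d_s = 68.2·(1−0.540⁴)^(1/3) = 66.21 mm.
Area ratio A_h/A_s = d_o²(1−k²)/d_s² = (1−k²)/(1−k⁴)^(2/3) = 0.7516.
Mass saving = 1 − 0.7516 = 24.8 %.

24.8 %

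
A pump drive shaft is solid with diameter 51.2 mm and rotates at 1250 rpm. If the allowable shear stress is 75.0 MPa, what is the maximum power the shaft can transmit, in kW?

259 kW

J = πd⁴/32 = π(0.0512)⁴/32 = 6.747×10^-7 m⁴.
T_max = τ_allow·J/r = 7.50×10^7 × 6.747×10^-7 / 0.0256 = 1977 N·m.
ω = 2π·1250/60 = 130.9 rad/s, so P_max = T_max·ω = 2.587×10^5 W.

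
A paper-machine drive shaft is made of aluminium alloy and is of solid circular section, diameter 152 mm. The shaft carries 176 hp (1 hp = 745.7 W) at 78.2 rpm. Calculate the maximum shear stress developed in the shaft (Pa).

ω = 2π·78.2/60 = 8.189 rad/s, so T = P/ω = 176×745.7 / 8.189 = 16030 N·m.
J = πd⁴/32 = π(0.152)⁴/32 = 5.241×10^-5 m⁴.
τ_max = T·r/J = 16030 × 0.0760 / 5.241×10^-5 = 2.324×10^7 Pa.

2.32e7 Pa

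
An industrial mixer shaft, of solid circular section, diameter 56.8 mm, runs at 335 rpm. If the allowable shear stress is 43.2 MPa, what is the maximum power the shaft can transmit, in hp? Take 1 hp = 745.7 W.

73.1 hp

J = πd⁴/32 = π(0.0568)⁴/32 = 1.022×10^-6 m⁴.
T_max = τ_allow·J/r = 4.32×10^7 × 1.022×10^-6 / 0.0284 = 1554 N·m.
ω = 2π·335/60 = 35.08 rad/s, so P_max = T_max·ω = 5.453×10^4 W.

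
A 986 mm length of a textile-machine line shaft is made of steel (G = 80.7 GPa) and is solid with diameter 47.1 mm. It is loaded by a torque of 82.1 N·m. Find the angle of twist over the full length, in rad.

J = πd⁴/32 = π(0.0471)⁴/32 = 4.832×10^-7 m⁴.
θ = T·L/(G·J) = 82.10 × 0.986 / (80.7×10⁹ × 4.832×10^-7) = 2.076×10^-3 rad.

0.00208 rad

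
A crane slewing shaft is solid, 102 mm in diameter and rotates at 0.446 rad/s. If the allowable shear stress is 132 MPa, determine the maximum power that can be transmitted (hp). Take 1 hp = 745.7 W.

J = πd⁴/32 = π(0.102)⁴/32 = 1.063×10^-5 m⁴.
T_max = τ_allow·J/r = 1.32×10^8 × 1.063×10^-5 / 0.0510 = 27500 N·m.
ω = 0.446 rad/s, so P_max = T_max·ω = 1.227×10^4 W.

16.5 hp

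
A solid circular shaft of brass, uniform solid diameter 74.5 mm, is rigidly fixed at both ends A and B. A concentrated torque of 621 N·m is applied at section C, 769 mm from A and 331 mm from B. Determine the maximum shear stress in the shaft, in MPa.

5.35 MPa

With uniform GJ and both ends fixed, compatibility θ_AC = θ_CB gives T_A·a = T_B·b, together with T_A + T_B = T₀.
T_A = T₀·b/(a+b) = 621.0·331/1100 = 186.9 N·m; T_B = 434.1 N·m.
τ in each portion: τ_AC = 2.30×10^6 Pa, τ_CB = 5.35×10^6 Pa; maximum is in CB.
τ_max = T_CB·r/J = 434.1·0.0372/3.02×10^-6 = 5.347×10^6 Pa.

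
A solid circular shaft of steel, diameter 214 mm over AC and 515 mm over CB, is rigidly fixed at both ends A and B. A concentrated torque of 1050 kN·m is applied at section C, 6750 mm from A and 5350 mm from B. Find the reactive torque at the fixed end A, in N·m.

Compatibility: T_A·a/J_AC = T_B·b/J_CB with T_A + T_B = T₀.
J_AC = 2.06×10^-4 m⁴, J_CB = 6.91×10^-3 m⁴, so T_A = T₀·(J_AC/a)/((J_AC/a)+(J_CB/b)) = 24240 N·m, T_B = 1.026e6 N·m.

24200 N·m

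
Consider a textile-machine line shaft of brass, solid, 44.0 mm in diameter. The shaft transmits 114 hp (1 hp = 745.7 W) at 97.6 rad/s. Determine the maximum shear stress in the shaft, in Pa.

ω = 97.6 rad/s, so T = P/ω = 114×745.7 / 97.60 = 871.0 N·m.
J = πd⁴/32 = π(0.0440)⁴/32 = 3.680×10^-7 m⁴.
τ_max = T·r/J = 871.0 × 0.0220 / 3.680×10^-7 = 5.208×10^7 Pa.

5.21e7 Pa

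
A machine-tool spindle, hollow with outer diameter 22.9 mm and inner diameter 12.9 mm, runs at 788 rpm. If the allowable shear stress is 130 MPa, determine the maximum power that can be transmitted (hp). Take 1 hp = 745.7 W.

J = π(d_o⁴ − d_i⁴)/32 = π(0.0229⁴ − 0.0129⁴)/32 = 2.428×10^-8 m⁴.
T_max = τ_allow·J/r = 1.30×10^8 × 2.428×10^-8 / 0.0115 = 275.7 N·m.
ω = 2π·788/60 = 82.52 rad/s, so P_max = T_max·ω = 2.275×10^4 W.

30.5 hp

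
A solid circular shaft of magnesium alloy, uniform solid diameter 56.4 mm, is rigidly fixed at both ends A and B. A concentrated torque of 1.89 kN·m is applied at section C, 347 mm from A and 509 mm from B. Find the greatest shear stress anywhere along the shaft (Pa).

3.19e7 Pa

With uniform GJ and both ends fixed, compatibility θ_AC = θ_CB gives T_A·a = T_B·b, together with T_A + T_B = T₀.
T_A = T₀·b/(a+b) = 1890·509/856.0 = 1124 N·m; T_B = 766.2 N·m.
τ in each portion: τ_AC = 3.19×10^7 Pa, τ_CB = 2.17×10^7 Pa; maximum is in AC.
τ_max = T_AC·r/J = 1124·0.0282/9.93×10^-7 = 3.190×10^7 Pa.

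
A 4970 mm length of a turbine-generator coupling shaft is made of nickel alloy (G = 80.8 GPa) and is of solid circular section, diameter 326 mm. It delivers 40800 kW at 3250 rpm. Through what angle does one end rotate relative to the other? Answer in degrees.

ω = 2π·3250/60 = 340.3 rad/s, so T = P/ω = 40800×10³ / 340.3 = 119900 N·m.
J = πd⁴/32 = π(0.326)⁴/32 = 1.109×10^-3 m⁴.
θ = T·L/(G·J) = 119900 × 4.97 / (80.8×10⁹ × 1.109×10^-3) = 6.650×10^-3 rad.

0.381°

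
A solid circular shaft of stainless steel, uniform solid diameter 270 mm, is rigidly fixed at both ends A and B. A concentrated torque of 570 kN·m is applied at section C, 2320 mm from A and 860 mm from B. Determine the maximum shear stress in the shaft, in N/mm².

108 N/mm²

With uniform GJ and both ends fixed, compatibility θ_AC = θ_CB gives T_A·a = T_B·b, together with T_A + T_B = T₀.
T_A = T₀·b/(a+b) = 570000·860/3180 = 154200 N·m; T_B = 415800 N·m.
τ in each portion: τ_AC = 3.99×10^7 Pa, τ_CB = 1.08×10^8 Pa; maximum is in CB.
τ_max = T_CB·r/J = 415800·0.135/5.22×10^-4 = 1.076×10^8 Pa.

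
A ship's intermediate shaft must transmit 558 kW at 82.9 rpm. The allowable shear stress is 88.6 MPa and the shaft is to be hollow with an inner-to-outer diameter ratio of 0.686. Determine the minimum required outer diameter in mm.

ω = 2π·82.9/60 = 8.681 rad/s, so T = P/ω = 558×10³ / 8.681 = 64280 N·m.
For a hollow shaft with d_i/d_o = 0.686: τ_max = 16T/(π d_o³ (1−k⁴)), so d_o = [16T/(π τ_allow (1−k⁴))]^(1/3) = [16·64280/(π·8.86×10^7·0.7785)]^(1/3) = 0.1680 m.

168 mm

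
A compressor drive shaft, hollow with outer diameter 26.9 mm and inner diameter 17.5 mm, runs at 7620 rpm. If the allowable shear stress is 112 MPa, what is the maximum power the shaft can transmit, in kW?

J = π(d_o⁴ − d_i⁴)/32 = π(0.0269⁴ − 0.0175⁴)/32 = 4.220×10^-8 m⁴.
T_max = τ_allow·J/r = 1.12×10^8 × 4.220×10^-8 / 0.0135 = 351.4 N·m.
ω = 2π·7620/60 = 798.0 rad/s, so P_max = T_max·ω = 2.804×10^5 W.

280 kW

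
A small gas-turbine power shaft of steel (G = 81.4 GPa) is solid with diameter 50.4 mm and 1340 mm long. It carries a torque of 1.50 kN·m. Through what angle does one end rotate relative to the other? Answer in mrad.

J = πd⁴/32 = π(0.0504)⁴/32 = 6.335×10^-7 m⁴.
θ = T·L/(G·J) = 1500 × 1.34 / (81.4×10⁹ × 6.335×10^-7) = 0.03898 rad.

39.0 mrad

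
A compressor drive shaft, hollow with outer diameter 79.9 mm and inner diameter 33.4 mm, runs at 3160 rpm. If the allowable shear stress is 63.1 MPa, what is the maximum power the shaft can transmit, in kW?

J = π(d_o⁴ − d_i⁴)/32 = π(0.0799⁴ − 0.0334⁴)/32 = 3.879×10^-6 m⁴.
T_max = τ_allow·J/r = 6.31×10^7 × 3.879×10^-6 / 0.0399 = 6127 N·m.
ω = 2π·3160/60 = 330.9 rad/s, so P_max = T_max·ω = 2.027×10^6 W.

2030 kW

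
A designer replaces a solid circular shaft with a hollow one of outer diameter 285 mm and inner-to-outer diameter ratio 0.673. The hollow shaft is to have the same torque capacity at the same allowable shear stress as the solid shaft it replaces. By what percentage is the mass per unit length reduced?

Equal τ_max and T ⇒ the solid shaft needs d_s³ = d_o³(1−k⁴), so d_s = 285·(1−0.673⁴)^(1/3) = 264.0 mm.
Area ratio A_h/A_s = d_o²(1−k²)/d_s² = (1−k²)/(1−k⁴)^(2/3) = 0.6376.
Mass saving = 1 − 0.6376 = 36.2 %.

36.2 %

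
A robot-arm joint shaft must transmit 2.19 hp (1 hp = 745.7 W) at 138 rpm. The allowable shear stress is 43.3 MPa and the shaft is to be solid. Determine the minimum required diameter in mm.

23.7 mm

ω = 2π·138/60 = 14.45 rad/s, so T = P/ω = 2.19×745.7 / 14.45 = 113.0 N·m.
For a solid shaft τ_max = 16T/(πd³), so d = (16T/(π τ_allow))^(1/3) = (16·113.0/(π·4.33×10^7))^(1/3) = 0.02369 m.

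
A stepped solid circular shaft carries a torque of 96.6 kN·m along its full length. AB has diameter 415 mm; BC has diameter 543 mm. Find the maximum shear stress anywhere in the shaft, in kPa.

6880 kPa

Under the same torque, τ_max = 16T/(πd³) is largest where d is smallest — segment AB (d = 415 mm).
τ_max = 16·96600/(π·(0.415)³) = 6.883×10^6 Pa.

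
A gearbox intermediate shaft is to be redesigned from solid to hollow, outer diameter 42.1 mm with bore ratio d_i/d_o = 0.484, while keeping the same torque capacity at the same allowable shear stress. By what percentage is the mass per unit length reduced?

Equal τ_max and T ⇒ the solid shaft needs d_s³ = d_o³(1−k⁴), so d_s = 42.1·(1−0.484⁴)^(1/3) = 41.32 mm.
Area ratio A_h/A_s = d_o²(1−k²)/d_s² = (1−k²)/(1−k⁴)^(2/3) = 0.7951.
Mass saving = 1 − 0.7951 = 20.5 %.

20.5 %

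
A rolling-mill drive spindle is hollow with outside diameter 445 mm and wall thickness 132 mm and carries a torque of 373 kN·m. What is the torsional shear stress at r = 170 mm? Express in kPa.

J = π(d_o⁴ − d_i⁴)/32 = π(0.445⁴ − 0.181⁴)/32 = 3.744×10^-3 m⁴.
Shear stress varies linearly with radius: τ = T·r/J = 373000 × 0.170 / 3.744×10^-3 = 1.693×10^7 Pa.

16900 kPa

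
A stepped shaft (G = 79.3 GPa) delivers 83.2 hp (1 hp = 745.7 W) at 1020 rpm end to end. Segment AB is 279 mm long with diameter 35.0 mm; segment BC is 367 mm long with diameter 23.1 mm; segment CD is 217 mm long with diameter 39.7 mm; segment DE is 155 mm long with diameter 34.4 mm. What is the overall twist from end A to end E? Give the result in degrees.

7.15°

ω = 2π·1020/60 = 106.8 rad/s, so T = P/ω = 83.2×745.7 / 106.8 = 580.8 N·m.
J_AB = π(0.0350)⁴/32 = 1.47×10^-7 m⁴; J_BC = π(0.0231)⁴/32 = 2.80×10^-8 m⁴; J_CD = π(0.0397)⁴/32 = 2.44×10^-7 m⁴; J_DE = π(0.0344)⁴/32 = 1.37×10^-7 m⁴.
θ = (T/G)·Σ L_i/J_i = (580.8/79.3×10⁹)·(0.279/1.47×10^-7 + 0.367/2.80×10^-8 + 0.217/2.44×10^-7 + 0.155/1.37×10^-7) = 0.1248 rad.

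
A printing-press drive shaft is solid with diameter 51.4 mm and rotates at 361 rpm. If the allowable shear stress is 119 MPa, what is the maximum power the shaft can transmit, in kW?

120 kW

J = πd⁴/32 = π(0.0514)⁴/32 = 6.853×10^-7 m⁴.
T_max = τ_allow·J/r = 1.19×10^8 × 6.853×10^-7 / 0.0257 = 3173 N·m.
ω = 2π·361/60 = 37.80 rad/s, so P_max = T_max·ω = 1.200×10^5 W.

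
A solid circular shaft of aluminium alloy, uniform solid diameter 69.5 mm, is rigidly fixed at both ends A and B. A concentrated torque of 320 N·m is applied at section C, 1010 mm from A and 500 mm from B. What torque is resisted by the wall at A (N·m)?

106 N·m

With uniform GJ and both ends fixed, compatibility θ_AC = θ_CB gives T_A·a = T_B·b, together with T_A + T_B = T₀.
T_A = T₀·b/(a+b) = 320.0·500/1510 = 106.0 N·m; T_B = 214.0 N·m.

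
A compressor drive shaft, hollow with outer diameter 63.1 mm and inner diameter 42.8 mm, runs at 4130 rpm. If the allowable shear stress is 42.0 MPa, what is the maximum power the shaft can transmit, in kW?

J = π(d_o⁴ − d_i⁴)/32 = π(0.0631⁴ − 0.0428⁴)/32 = 1.227×10^-6 m⁴.
T_max = τ_allow·J/r = 4.20×10^7 × 1.227×10^-6 / 0.0316 = 1633 N·m.
ω = 2π·4130/60 = 432.5 rad/s, so P_max = T_max·ω = 7.064×10^5 W.

706 kW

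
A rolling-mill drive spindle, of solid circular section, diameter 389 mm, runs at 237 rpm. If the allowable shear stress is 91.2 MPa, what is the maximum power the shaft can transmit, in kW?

J = πd⁴/32 = π(0.389)⁴/32 = 2.248×10^-3 m⁴.
T_max = τ_allow·J/r = 9.12×10^7 × 2.248×10^-3 / 0.195 = 1.054e6 N·m.
ω = 2π·237/60 = 24.82 rad/s, so P_max = T_max·ω = 2.616×10^7 W.

26200 kW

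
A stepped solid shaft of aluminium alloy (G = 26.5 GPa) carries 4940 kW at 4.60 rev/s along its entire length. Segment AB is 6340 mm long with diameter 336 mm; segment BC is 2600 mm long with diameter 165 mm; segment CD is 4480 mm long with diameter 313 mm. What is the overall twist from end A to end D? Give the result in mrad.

294 mrad

ω = 2π·4.60 = 28.90 rad/s, so T = P/ω = 4940×10³ / 28.90 = 170900 N·m.
J_AB = π(0.336)⁴/32 = 1.25×10^-3 m⁴; J_BC = π(0.165)⁴/32 = 7.28×10^-5 m⁴; J_CD = π(0.313)⁴/32 = 9.42×10^-4 m⁴.
θ = (T/G)·Σ L_i/J_i = (170900/26.5×10⁹)·(6.34/1.25×10^-3 + 2.60/7.28×10^-5 + 4.48/9.42×10^-4) = 0.2938 rad.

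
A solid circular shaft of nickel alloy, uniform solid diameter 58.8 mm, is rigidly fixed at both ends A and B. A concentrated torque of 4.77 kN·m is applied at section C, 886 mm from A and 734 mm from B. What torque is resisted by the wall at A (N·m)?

2160 N·m

With uniform GJ and both ends fixed, compatibility θ_AC = θ_CB gives T_A·a = T_B·b, together with T_A + T_B = T₀.
T_A = T₀·b/(a+b) = 4770·734/1620 = 2161 N·m; T_B = 2609 N·m.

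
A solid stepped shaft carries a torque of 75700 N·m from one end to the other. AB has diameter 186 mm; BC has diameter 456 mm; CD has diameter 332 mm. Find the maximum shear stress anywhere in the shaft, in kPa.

Under the same torque, τ_max = 16T/(πd³) is largest where d is smallest — segment AB (d = 186 mm).
τ_max = 16·75700/(π·(0.186)³) = 5.991×10^7 Pa.

59900 kPa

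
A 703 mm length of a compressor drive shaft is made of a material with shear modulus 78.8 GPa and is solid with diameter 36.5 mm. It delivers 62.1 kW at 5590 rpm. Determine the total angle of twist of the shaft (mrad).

5.43 mrad

ω = 2π·5590/60 = 585.4 rad/s, so T = P/ω = 62.1×10³ / 585.4 = 106.1 N·m.
J = πd⁴/32 = π(0.0365)⁴/32 = 1.742×10^-7 m⁴.
θ = T·L/(G·J) = 106.1 × 0.703 / (78.8×10⁹ × 1.742×10^-7) = 5.431×10^-3 rad.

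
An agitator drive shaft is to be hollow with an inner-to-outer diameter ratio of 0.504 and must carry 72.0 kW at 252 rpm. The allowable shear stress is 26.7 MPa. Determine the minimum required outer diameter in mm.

ω = 2π·252/60 = 26.39 rad/s, so T = P/ω = 72.0×10³ / 26.39 = 2728 N·m.
For a hollow shaft with d_i/d_o = 0.504: τ_max = 16T/(π d_o³ (1−k⁴)), so d_o = [16T/(π τ_allow (1−k⁴))]^(1/3) = [16·2728/(π·2.67×10^7·0.9355)]^(1/3) = 0.08225 m.

82.2 mm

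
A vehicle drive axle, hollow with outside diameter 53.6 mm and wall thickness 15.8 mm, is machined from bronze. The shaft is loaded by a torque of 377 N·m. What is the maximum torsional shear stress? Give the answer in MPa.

12.8 MPa

J = π(d_o⁴ − d_i⁴)/32 = π(0.0536⁴ − 0.0220⁴)/32 = 7.873×10^-7 m⁴.
τ_max = T·r/J = 377.0 × 0.0268 / 7.873×10^-7 = 1.283×10^7 Pa.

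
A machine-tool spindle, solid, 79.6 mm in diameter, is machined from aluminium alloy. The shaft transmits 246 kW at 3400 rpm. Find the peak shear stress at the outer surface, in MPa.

6.98 MPa

ω = 2π·3400/60 = 356.0 rad/s, so T = P/ω = 246×10³ / 356.0 = 690.9 N·m.
J = πd⁴/32 = π(0.0796)⁴/32 = 3.941×10^-6 m⁴.
τ_max = T·r/J = 690.9 × 0.0398 / 3.941×10^-6 = 6.977×10^6 Pa.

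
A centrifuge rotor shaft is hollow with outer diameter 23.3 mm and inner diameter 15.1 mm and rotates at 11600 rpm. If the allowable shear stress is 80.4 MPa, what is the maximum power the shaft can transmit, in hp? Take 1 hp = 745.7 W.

268 hp

J = π(d_o⁴ − d_i⁴)/32 = π(0.0233⁴ − 0.0151⁴)/32 = 2.383×10^-8 m⁴.
T_max = τ_allow·J/r = 8.04×10^7 × 2.383×10^-8 / 0.0117 = 164.5 N·m.
ω = 2π·11600/60 = 1215 rad/s, so P_max = T_max·ω = 1.998×10^5 W.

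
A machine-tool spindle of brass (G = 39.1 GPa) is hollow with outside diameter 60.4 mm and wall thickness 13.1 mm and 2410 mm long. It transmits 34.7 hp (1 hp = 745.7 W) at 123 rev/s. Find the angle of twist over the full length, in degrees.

ω = 2π·123 = 772.8 rad/s, so T = P/ω = 34.7×745.7 / 772.8 = 33.48 N·m.
J = π(d_o⁴ − d_i⁴)/32 = π(0.0604⁴ − 0.0342⁴)/32 = 1.172×10^-6 m⁴.
θ = T·L/(G·J) = 33.48 × 2.41 / (39.1×10⁹ × 1.172×10^-6) = 1.760×10^-3 rad.

0.101°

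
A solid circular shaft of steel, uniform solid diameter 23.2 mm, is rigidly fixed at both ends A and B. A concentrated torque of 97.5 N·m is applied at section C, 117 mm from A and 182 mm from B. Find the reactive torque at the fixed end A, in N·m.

With uniform GJ and both ends fixed, compatibility θ_AC = θ_CB gives T_A·a = T_B·b, together with T_A + T_B = T₀.
T_A = T₀·b/(a+b) = 97.50·182/299.0 = 59.35 N·m; T_B = 38.15 N·m.

59.3 N·m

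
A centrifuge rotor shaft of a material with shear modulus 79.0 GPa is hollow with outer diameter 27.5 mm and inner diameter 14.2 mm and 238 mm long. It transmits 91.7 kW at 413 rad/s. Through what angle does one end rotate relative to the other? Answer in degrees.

ω = 413 rad/s, so T = P/ω = 91.7×10³ / 413.0 = 222.0 N·m.
J = π(d_o⁴ − d_i⁴)/32 = π(0.0275⁴ − 0.0142⁴)/32 = 5.216×10^-8 m⁴.
θ = T·L/(G·J) = 222.0 × 0.238 / (79.0×10⁹ × 5.216×10^-8) = 0.01283 rad.

0.735°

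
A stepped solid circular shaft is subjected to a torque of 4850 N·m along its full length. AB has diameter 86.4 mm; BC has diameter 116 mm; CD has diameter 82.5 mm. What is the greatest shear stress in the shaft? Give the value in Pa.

Under the same torque, τ_max = 16T/(πd³) is largest where d is smallest — segment CD (d = 82.5 mm).
τ_max = 16·4850/(π·(0.0825)³) = 4.399×10^7 Pa.

4.40e7 Pa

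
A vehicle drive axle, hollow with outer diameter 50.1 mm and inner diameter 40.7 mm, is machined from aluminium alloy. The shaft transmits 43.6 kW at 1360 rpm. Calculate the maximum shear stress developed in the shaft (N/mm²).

ω = 2π·1360/60 = 142.4 rad/s, so T = P/ω = 43.6×10³ / 142.4 = 306.1 N·m.
J = π(d_o⁴ − d_i⁴)/32 = π(0.0501⁴ − 0.0407⁴)/32 = 3.491×10^-7 m⁴.
τ_max = T·r/J = 306.1 × 0.0250 / 3.491×10^-7 = 2.197×10^7 Pa.

22.0 N/mm²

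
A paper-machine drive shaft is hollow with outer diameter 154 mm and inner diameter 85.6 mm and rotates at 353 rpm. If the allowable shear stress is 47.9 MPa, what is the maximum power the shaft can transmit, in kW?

1150 kW

J = π(d_o⁴ − d_i⁴)/32 = π(0.154⁴ − 0.0856⁴)/32 = 4.995×10^-5 m⁴.
T_max = τ_allow·J/r = 4.79×10^7 × 4.995×10^-5 / 0.0770 = 31070 N·m.
ω = 2π·353/60 = 36.97 rad/s, so P_max = T_max·ω = 1.149×10^6 W.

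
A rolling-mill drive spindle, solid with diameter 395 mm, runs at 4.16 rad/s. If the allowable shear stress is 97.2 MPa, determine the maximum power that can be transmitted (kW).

J = πd⁴/32 = π(0.395)⁴/32 = 2.390×10^-3 m⁴.
T_max = τ_allow·J/r = 9.72×10^7 × 2.390×10^-3 / 0.198 = 1.176e6 N·m.
ω = 4.16 rad/s, so P_max = T_max·ω = 4.893×10^6 W.

4890 kW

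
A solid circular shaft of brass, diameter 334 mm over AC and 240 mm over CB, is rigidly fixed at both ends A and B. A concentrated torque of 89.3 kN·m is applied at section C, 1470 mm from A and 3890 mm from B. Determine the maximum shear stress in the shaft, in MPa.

11.1 MPa

Compatibility: T_A·a/J_AC = T_B·b/J_CB with T_A + T_B = T₀.
J_AC = 1.22×10^-3 m⁴, J_CB = 3.26×10^-4 m⁴, so T_A = T₀·(J_AC/a)/((J_AC/a)+(J_CB/b)) = 81130 N·m, T_B = 8173 N·m.
τ in each portion: τ_AC = 1.11×10^7 Pa, τ_CB = 3.01×10^6 Pa; maximum is in AC.
τ_max = T_AC·r/J = 81130·0.167/1.22×10^-3 = 1.109×10^7 Pa.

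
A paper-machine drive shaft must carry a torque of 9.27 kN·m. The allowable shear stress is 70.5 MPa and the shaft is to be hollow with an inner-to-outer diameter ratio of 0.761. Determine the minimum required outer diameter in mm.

For a hollow shaft with d_i/d_o = 0.761: τ_max = 16T/(π d_o³ (1−k⁴)), so d_o = [16T/(π τ_allow (1−k⁴))]^(1/3) = [16·9270/(π·7.05×10^7·0.6646)]^(1/3) = 0.1003 m.

100 mm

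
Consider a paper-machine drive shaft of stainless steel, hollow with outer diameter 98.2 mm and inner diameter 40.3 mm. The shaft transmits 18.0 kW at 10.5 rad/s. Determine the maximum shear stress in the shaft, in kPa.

ω = 10.5 rad/s, so T = P/ω = 18.0×10³ / 10.50 = 1714 N·m.
J = π(d_o⁴ − d_i⁴)/32 = π(0.0982⁴ − 0.0403⁴)/32 = 8.871×10^-6 m⁴.
τ_max = T·r/J = 1714 × 0.0491 / 8.871×10^-6 = 9.489×10^6 Pa.

9490 kPa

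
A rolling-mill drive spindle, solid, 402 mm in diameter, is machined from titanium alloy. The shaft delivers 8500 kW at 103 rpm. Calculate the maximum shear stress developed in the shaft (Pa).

6.18e7 Pa

ω = 2π·103/60 = 10.79 rad/s, so T = P/ω = 8500×10³ / 10.79 = 788000 N·m.
J = πd⁴/32 = π(0.402)⁴/32 = 2.564×10^-3 m⁴.
τ_max = T·r/J = 788000 × 0.201 / 2.564×10^-3 = 6.178×10^7 Pa.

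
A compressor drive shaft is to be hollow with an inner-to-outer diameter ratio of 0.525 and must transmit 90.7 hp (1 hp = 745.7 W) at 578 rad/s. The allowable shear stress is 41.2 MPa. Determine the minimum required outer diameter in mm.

25.0 mm

ω = 578 rad/s, so T = P/ω = 90.7×745.7 / 578.0 = 117.0 N·m.
For a hollow shaft with d_i/d_o = 0.525: τ_max = 16T/(π d_o³ (1−k⁴)), so d_o = [16T/(π τ_allow (1−k⁴))]^(1/3) = [16·117.0/(π·4.12×10^7·0.9240)]^(1/3) = 0.02502 m.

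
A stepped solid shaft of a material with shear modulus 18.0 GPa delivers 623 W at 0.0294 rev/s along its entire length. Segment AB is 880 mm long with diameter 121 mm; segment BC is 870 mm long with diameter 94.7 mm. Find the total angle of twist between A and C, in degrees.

1.63°

ω = 2π·0.0294 = 0.1847 rad/s, so T = P/ω = 623 / 0.1847 = 3373 N·m.
J_AB = π(0.121)⁴/32 = 2.10×10^-5 m⁴; J_BC = π(0.0947)⁴/32 = 7.90×10^-6 m⁴.
θ = (T/G)·Σ L_i/J_i = (3373/18.0×10⁹)·(0.880/2.10×10^-5 + 0.870/7.90×10^-6) = 0.02848 rad.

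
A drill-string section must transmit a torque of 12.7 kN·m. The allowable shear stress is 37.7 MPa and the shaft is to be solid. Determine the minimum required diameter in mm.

For a solid shaft τ_max = 16T/(πd³), so d = (16T/(π τ_allow))^(1/3) = (16·12700/(π·3.77×10^7))^(1/3) = 0.1197 m.

120 mm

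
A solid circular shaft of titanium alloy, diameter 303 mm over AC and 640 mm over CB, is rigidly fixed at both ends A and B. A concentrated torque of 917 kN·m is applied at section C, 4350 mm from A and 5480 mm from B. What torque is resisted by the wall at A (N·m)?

54600 N·m

Compatibility: T_A·a/J_AC = T_B·b/J_CB with T_A + T_B = T₀.
J_AC = 8.28×10^-4 m⁴, J_CB = 0.0165 m⁴, so T_A = T₀·(J_AC/a)/((J_AC/a)+(J_CB/b)) = 54580 N·m, T_B = 862400 N·m.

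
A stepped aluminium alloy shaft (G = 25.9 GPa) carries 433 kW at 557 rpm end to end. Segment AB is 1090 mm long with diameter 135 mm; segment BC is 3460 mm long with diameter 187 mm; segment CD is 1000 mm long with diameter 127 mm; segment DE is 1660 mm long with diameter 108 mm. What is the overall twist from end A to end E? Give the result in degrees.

ω = 2π·557/60 = 58.33 rad/s, so T = P/ω = 433×10³ / 58.33 = 7423 N·m.
J_AB = π(0.135)⁴/32 = 3.26×10^-5 m⁴; J_BC = π(0.187)⁴/32 = 1.20×10^-4 m⁴; J_CD = π(0.127)⁴/32 = 2.55×10^-5 m⁴; J_DE = π(0.108)⁴/32 = 1.34×10^-5 m⁴.
θ = (T/G)·Σ L_i/J_i = (7423/25.9×10⁹)·(1.09/3.26×10^-5 + 3.46/1.20×10^-4 + 1.00/2.55×10^-5 + 1.66/1.34×10^-5) = 0.06469 rad.

3.71°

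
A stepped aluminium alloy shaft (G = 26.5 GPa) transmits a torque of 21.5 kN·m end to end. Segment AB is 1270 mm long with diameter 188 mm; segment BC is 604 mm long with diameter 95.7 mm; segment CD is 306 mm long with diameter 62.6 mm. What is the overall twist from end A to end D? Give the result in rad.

0.233 rad

J_AB = π(0.188)⁴/32 = 1.23×10^-4 m⁴; J_BC = π(0.0957)⁴/32 = 8.23×10^-6 m⁴; J_CD = π(0.0626)⁴/32 = 1.51×10^-6 m⁴.
θ = (T/G)·Σ L_i/J_i = (21500/26.5×10⁹)·(1.27/1.23×10^-4 + 0.604/8.23×10^-6 + 0.306/1.51×10^-6) = 0.2326 rad.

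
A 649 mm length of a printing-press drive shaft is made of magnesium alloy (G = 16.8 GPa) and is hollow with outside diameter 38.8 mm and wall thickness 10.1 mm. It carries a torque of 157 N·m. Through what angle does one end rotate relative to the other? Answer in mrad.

28.8 mrad

J = π(d_o⁴ − d_i⁴)/32 = π(0.0388⁴ − 0.0186⁴)/32 = 2.107×10^-7 m⁴.
θ = T·L/(G·J) = 157.0 × 0.649 / (16.8×10⁹ × 2.107×10^-7) = 0.02878 rad.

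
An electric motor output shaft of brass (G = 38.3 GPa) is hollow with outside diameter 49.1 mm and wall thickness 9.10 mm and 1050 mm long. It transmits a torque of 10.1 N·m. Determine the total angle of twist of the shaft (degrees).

0.0330°

J = π(d_o⁴ − d_i⁴)/32 = π(0.0491⁴ − 0.0309⁴)/32 = 4.811×10^-7 m⁴.
θ = T·L/(G·J) = 10.10 × 1.05 / (38.3×10⁹ × 4.811×10^-7) = 5.756×10^-4 rad.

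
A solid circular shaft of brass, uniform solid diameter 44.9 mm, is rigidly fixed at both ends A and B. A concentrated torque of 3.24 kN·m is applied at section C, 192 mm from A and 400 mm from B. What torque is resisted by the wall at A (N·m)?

With uniform GJ and both ends fixed, compatibility θ_AC = θ_CB gives T_A·a = T_B·b, together with T_A + T_B = T₀.
T_A = T₀·b/(a+b) = 3240·400/592.0 = 2189 N·m; T_B = 1051 N·m.

2190 N·m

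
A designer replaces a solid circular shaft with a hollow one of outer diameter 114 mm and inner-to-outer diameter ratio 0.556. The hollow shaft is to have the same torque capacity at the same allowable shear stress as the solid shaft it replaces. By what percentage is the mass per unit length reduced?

Equal τ_max and T ⇒ the solid shaft needs d_s³ = d_o³(1−k⁴), so d_s = 114·(1−0.556⁴)^(1/3) = 110.2 mm.
Area ratio A_h/A_s = d_o²(1−k²)/d_s² = (1−k²)/(1−k⁴)^(2/3) = 0.7387.
Mass saving = 1 − 0.7387 = 26.1 %.

26.1 %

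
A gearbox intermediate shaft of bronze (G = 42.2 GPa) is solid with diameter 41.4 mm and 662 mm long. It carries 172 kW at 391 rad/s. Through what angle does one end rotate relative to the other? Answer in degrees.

ω = 391 rad/s, so T = P/ω = 172×10³ / 391.0 = 439.9 N·m.
J = πd⁴/32 = π(0.0414)⁴/32 = 2.884×10^-7 m⁴.
θ = T·L/(G·J) = 439.9 × 0.662 / (42.2×10⁹ × 2.884×10^-7) = 0.02393 rad.

1.37°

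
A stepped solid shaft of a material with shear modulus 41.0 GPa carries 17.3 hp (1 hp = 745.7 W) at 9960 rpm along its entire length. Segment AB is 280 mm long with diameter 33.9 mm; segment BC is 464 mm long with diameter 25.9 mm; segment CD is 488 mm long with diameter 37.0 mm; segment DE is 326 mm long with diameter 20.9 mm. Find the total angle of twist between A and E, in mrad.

9.87 mrad

ω = 2π·9960/60 = 1043 rad/s, so T = P/ω = 17.3×745.7 / 1043 = 12.37 N·m.
J_AB = π(0.0339)⁴/32 = 1.30×10^-7 m⁴; J_BC = π(0.0259)⁴/32 = 4.42×10^-8 m⁴; J_CD = π(0.0370)⁴/32 = 1.84×10^-7 m⁴; J_DE = π(0.0209)⁴/32 = 1.87×10^-8 m⁴.
θ = (T/G)·Σ L_i/J_i = (12.37/41.0×10⁹)·(0.280/1.30×10^-7 + 0.464/4.42×10^-8 + 0.488/1.84×10^-7 + 0.326/1.87×10^-8) = 9.870×10^-3 rad.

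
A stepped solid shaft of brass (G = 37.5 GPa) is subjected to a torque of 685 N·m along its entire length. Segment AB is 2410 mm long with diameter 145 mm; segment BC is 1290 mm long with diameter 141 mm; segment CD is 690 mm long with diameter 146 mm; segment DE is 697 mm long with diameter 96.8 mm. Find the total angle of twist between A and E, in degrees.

J_AB = π(0.145)⁴/32 = 4.34×10^-5 m⁴; J_BC = π(0.141)⁴/32 = 3.88×10^-5 m⁴; J_CD = π(0.146)⁴/32 = 4.46×10^-5 m⁴; J_DE = π(0.0968)⁴/32 = 8.62×10^-6 m⁴.
θ = (T/G)·Σ L_i/J_i = (685.0/37.5×10⁹)·(2.41/4.34×10^-5 + 1.29/3.88×10^-5 + 0.690/4.46×10^-5 + 0.697/8.62×10^-6) = 3.381×10^-3 rad.

0.194°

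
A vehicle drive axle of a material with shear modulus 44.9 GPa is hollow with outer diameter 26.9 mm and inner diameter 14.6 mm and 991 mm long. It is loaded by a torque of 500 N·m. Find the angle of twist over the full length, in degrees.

J = π(d_o⁴ − d_i⁴)/32 = π(0.0269⁴ − 0.0146⁴)/32 = 4.694×10^-8 m⁴.
θ = T·L/(G·J) = 500.0 × 0.991 / (44.9×10⁹ × 4.694×10^-8) = 0.2351 rad.

13.5°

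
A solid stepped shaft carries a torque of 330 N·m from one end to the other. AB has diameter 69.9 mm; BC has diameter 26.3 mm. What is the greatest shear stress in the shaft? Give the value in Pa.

9.24e7 Pa

Under the same torque, τ_max = 16T/(πd³) is largest where d is smallest — segment BC (d = 26.3 mm).
τ_max = 16·330.0/(π·(0.0263)³) = 9.239×10^7 Pa.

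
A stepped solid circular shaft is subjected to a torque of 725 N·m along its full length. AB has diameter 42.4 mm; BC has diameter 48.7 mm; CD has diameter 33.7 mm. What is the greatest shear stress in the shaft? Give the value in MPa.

96.5 MPa

Under the same torque, τ_max = 16T/(πd³) is largest where d is smallest — segment CD (d = 33.7 mm).
τ_max = 16·725.0/(π·(0.0337)³) = 9.648×10^7 Pa.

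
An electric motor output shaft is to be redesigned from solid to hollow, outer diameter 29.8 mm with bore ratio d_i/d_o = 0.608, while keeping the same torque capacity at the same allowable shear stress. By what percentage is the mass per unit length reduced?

30.5 %

Equal τ_max and T ⇒ the solid shaft needs d_s³ = d_o³(1−k⁴), so d_s = 29.8·(1−0.608⁴)^(1/3) = 28.38 mm.
Area ratio A_h/A_s = d_o²(1−k²)/d_s² = (1−k²)/(1−k⁴)^(2/3) = 0.6952.
Mass saving = 1 − 0.6952 = 30.5 %.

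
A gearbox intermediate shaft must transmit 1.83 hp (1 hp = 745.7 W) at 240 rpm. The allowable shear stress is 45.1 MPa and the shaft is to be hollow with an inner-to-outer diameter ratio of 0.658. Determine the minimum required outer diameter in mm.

ω = 2π·240/60 = 25.13 rad/s, so T = P/ω = 1.83×745.7 / 25.13 = 54.30 N·m.
For a hollow shaft with d_i/d_o = 0.658: τ_max = 16T/(π d_o³ (1−k⁴)), so d_o = [16T/(π τ_allow (1−k⁴))]^(1/3) = [16·54.30/(π·4.51×10^7·0.8125)]^(1/3) = 0.01961 m.

19.6 mm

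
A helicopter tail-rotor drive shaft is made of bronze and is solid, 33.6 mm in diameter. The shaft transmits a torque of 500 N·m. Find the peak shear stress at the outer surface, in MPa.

67.1 MPa

J = πd⁴/32 = π(0.0336)⁴/32 = 1.251×10^-7 m⁴.
τ_max = T·r/J = 500.0 × 0.0168 / 1.251×10^-7 = 6.713×10^7 Pa.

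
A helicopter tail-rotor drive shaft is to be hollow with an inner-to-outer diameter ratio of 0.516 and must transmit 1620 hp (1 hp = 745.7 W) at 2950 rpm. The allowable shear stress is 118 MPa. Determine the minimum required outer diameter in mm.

56.6 mm

ω = 2π·2950/60 = 308.9 rad/s, so T = P/ω = 1620×745.7 / 308.9 = 3910 N·m.
For a hollow shaft with d_i/d_o = 0.516: τ_max = 16T/(π d_o³ (1−k⁴)), so d_o = [16T/(π τ_allow (1−k⁴))]^(1/3) = [16·3910/(π·1.18×10^8·0.9291)]^(1/3) = 0.05663 m.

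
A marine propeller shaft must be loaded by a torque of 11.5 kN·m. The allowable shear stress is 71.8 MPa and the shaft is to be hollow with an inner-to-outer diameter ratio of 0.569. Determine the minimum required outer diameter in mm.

96.9 mm

For a hollow shaft with d_i/d_o = 0.569: τ_max = 16T/(π d_o³ (1−k⁴)), so d_o = [16T/(π τ_allow (1−k⁴))]^(1/3) = [16·11500/(π·7.18×10^7·0.8952)]^(1/3) = 0.09695 m.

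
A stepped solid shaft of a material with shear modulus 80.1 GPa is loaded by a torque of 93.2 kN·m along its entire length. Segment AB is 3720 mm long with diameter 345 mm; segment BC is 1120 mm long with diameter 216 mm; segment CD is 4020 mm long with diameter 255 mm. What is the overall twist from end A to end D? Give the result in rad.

0.0205 rad

J_AB = π(0.345)⁴/32 = 1.39×10^-3 m⁴; J_BC = π(0.216)⁴/32 = 2.14×10^-4 m⁴; J_CD = π(0.255)⁴/32 = 4.15×10^-4 m⁴.
θ = (T/G)·Σ L_i/J_i = (93200/80.1×10⁹)·(3.72/1.39×10^-3 + 1.12/2.14×10^-4 + 4.02/4.15×10^-4) = 0.02048 rad.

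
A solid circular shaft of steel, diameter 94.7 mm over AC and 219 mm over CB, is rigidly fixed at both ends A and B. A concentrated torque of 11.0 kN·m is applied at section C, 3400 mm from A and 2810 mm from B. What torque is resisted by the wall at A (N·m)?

Compatibility: T_A·a/J_AC = T_B·b/J_CB with T_A + T_B = T₀.
J_AC = 7.90×10^-6 m⁴, J_CB = 2.26×10^-4 m⁴, so T_A = T₀·(J_AC/a)/((J_AC/a)+(J_CB/b)) = 308.9 N·m, T_B = 10690 N·m.

309 N·m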